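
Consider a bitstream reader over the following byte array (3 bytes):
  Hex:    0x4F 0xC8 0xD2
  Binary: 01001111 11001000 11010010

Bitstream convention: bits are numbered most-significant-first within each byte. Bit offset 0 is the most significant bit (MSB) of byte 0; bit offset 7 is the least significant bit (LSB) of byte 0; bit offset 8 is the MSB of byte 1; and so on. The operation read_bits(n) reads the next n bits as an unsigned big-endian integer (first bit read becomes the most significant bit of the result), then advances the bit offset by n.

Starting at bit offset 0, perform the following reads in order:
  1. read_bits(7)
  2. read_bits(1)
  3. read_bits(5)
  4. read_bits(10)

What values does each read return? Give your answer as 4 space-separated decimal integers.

Read 1: bits[0:7] width=7 -> value=39 (bin 0100111); offset now 7 = byte 0 bit 7; 17 bits remain
Read 2: bits[7:8] width=1 -> value=1 (bin 1); offset now 8 = byte 1 bit 0; 16 bits remain
Read 3: bits[8:13] width=5 -> value=25 (bin 11001); offset now 13 = byte 1 bit 5; 11 bits remain
Read 4: bits[13:23] width=10 -> value=105 (bin 0001101001); offset now 23 = byte 2 bit 7; 1 bits remain

Answer: 39 1 25 105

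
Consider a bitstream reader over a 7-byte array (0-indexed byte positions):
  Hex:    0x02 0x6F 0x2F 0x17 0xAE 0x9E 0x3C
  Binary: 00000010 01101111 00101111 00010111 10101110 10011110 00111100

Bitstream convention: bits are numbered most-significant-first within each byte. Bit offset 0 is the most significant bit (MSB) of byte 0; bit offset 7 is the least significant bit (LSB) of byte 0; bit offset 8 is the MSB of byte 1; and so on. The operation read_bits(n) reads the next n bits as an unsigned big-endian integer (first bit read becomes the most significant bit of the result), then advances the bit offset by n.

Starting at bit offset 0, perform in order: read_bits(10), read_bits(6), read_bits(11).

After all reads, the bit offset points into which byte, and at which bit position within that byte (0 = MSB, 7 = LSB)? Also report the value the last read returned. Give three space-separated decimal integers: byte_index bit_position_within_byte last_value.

Answer: 3 3 376

Derivation:
Read 1: bits[0:10] width=10 -> value=9 (bin 0000001001); offset now 10 = byte 1 bit 2; 46 bits remain
Read 2: bits[10:16] width=6 -> value=47 (bin 101111); offset now 16 = byte 2 bit 0; 40 bits remain
Read 3: bits[16:27] width=11 -> value=376 (bin 00101111000); offset now 27 = byte 3 bit 3; 29 bits remain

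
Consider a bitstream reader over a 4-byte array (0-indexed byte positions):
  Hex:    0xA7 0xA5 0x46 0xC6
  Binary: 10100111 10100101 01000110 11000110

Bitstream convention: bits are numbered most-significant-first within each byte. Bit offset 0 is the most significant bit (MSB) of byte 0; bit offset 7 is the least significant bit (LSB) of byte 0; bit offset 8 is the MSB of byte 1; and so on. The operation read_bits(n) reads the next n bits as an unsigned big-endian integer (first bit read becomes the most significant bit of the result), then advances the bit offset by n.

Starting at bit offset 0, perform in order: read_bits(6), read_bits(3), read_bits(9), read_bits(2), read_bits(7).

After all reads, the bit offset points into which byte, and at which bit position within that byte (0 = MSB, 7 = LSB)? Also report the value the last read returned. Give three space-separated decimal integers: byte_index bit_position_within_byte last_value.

Answer: 3 3 54

Derivation:
Read 1: bits[0:6] width=6 -> value=41 (bin 101001); offset now 6 = byte 0 bit 6; 26 bits remain
Read 2: bits[6:9] width=3 -> value=7 (bin 111); offset now 9 = byte 1 bit 1; 23 bits remain
Read 3: bits[9:18] width=9 -> value=149 (bin 010010101); offset now 18 = byte 2 bit 2; 14 bits remain
Read 4: bits[18:20] width=2 -> value=0 (bin 00); offset now 20 = byte 2 bit 4; 12 bits remain
Read 5: bits[20:27] width=7 -> value=54 (bin 0110110); offset now 27 = byte 3 bit 3; 5 bits remain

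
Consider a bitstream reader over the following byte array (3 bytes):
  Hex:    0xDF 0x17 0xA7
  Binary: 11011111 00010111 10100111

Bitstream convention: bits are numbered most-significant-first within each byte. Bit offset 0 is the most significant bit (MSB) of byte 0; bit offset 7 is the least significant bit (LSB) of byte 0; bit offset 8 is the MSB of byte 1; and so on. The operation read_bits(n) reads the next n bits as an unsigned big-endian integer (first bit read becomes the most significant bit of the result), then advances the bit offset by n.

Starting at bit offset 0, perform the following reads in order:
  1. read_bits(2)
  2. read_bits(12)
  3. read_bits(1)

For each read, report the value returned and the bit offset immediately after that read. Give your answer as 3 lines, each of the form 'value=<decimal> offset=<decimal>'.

Read 1: bits[0:2] width=2 -> value=3 (bin 11); offset now 2 = byte 0 bit 2; 22 bits remain
Read 2: bits[2:14] width=12 -> value=1989 (bin 011111000101); offset now 14 = byte 1 bit 6; 10 bits remain
Read 3: bits[14:15] width=1 -> value=1 (bin 1); offset now 15 = byte 1 bit 7; 9 bits remain

Answer: value=3 offset=2
value=1989 offset=14
value=1 offset=15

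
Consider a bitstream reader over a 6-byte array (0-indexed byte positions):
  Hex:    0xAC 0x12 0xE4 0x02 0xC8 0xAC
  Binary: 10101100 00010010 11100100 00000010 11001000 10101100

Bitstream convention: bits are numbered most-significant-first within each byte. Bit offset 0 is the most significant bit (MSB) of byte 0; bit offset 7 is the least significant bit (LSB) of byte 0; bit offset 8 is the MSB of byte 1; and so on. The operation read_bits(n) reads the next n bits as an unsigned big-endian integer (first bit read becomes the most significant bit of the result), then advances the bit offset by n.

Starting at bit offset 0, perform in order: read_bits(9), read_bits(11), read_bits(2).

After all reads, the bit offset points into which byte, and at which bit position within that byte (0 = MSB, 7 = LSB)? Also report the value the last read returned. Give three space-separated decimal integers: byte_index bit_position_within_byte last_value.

Read 1: bits[0:9] width=9 -> value=344 (bin 101011000); offset now 9 = byte 1 bit 1; 39 bits remain
Read 2: bits[9:20] width=11 -> value=302 (bin 00100101110); offset now 20 = byte 2 bit 4; 28 bits remain
Read 3: bits[20:22] width=2 -> value=1 (bin 01); offset now 22 = byte 2 bit 6; 26 bits remain

Answer: 2 6 1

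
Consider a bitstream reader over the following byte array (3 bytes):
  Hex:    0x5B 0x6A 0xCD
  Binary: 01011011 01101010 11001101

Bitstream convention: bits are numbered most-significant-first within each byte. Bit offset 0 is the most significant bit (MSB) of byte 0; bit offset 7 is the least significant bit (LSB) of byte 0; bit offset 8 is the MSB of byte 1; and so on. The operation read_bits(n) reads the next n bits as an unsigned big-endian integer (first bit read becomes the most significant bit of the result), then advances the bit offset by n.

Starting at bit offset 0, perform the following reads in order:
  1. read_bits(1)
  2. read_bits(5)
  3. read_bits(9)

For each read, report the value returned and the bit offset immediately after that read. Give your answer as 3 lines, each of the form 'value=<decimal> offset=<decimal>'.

Answer: value=0 offset=1
value=22 offset=6
value=437 offset=15

Derivation:
Read 1: bits[0:1] width=1 -> value=0 (bin 0); offset now 1 = byte 0 bit 1; 23 bits remain
Read 2: bits[1:6] width=5 -> value=22 (bin 10110); offset now 6 = byte 0 bit 6; 18 bits remain
Read 3: bits[6:15] width=9 -> value=437 (bin 110110101); offset now 15 = byte 1 bit 7; 9 bits remain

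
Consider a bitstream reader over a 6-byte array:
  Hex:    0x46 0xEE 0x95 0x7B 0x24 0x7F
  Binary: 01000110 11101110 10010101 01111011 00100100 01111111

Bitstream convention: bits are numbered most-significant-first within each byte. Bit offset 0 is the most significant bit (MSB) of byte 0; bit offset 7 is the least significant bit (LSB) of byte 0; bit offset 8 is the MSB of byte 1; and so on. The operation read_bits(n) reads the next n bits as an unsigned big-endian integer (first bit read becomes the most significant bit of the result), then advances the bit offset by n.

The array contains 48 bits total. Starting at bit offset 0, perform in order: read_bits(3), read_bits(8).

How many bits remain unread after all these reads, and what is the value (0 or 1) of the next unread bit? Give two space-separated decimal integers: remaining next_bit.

Read 1: bits[0:3] width=3 -> value=2 (bin 010); offset now 3 = byte 0 bit 3; 45 bits remain
Read 2: bits[3:11] width=8 -> value=55 (bin 00110111); offset now 11 = byte 1 bit 3; 37 bits remain

Answer: 37 0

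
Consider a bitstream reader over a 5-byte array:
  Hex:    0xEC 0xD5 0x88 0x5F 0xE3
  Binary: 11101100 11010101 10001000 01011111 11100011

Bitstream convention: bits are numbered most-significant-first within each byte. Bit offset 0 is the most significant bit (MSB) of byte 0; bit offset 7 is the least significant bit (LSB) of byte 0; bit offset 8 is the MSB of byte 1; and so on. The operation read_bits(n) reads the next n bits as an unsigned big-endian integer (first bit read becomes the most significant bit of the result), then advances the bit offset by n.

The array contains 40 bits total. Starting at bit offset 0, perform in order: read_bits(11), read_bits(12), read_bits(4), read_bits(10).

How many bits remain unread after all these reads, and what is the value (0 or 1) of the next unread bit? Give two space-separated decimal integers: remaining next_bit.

Answer: 3 0

Derivation:
Read 1: bits[0:11] width=11 -> value=1894 (bin 11101100110); offset now 11 = byte 1 bit 3; 29 bits remain
Read 2: bits[11:23] width=12 -> value=2756 (bin 101011000100); offset now 23 = byte 2 bit 7; 17 bits remain
Read 3: bits[23:27] width=4 -> value=2 (bin 0010); offset now 27 = byte 3 bit 3; 13 bits remain
Read 4: bits[27:37] width=10 -> value=1020 (bin 1111111100); offset now 37 = byte 4 bit 5; 3 bits remain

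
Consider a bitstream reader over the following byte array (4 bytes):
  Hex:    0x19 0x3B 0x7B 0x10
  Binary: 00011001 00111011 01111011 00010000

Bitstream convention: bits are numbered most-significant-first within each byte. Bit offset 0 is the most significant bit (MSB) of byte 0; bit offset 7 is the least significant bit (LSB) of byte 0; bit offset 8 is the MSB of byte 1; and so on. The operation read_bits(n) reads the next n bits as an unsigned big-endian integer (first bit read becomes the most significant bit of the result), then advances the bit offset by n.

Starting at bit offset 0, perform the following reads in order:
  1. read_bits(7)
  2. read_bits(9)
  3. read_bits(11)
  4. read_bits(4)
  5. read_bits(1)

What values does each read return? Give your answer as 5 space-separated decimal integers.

Answer: 12 315 984 8 0

Derivation:
Read 1: bits[0:7] width=7 -> value=12 (bin 0001100); offset now 7 = byte 0 bit 7; 25 bits remain
Read 2: bits[7:16] width=9 -> value=315 (bin 100111011); offset now 16 = byte 2 bit 0; 16 bits remain
Read 3: bits[16:27] width=11 -> value=984 (bin 01111011000); offset now 27 = byte 3 bit 3; 5 bits remain
Read 4: bits[27:31] width=4 -> value=8 (bin 1000); offset now 31 = byte 3 bit 7; 1 bits remain
Read 5: bits[31:32] width=1 -> value=0 (bin 0); offset now 32 = byte 4 bit 0; 0 bits remain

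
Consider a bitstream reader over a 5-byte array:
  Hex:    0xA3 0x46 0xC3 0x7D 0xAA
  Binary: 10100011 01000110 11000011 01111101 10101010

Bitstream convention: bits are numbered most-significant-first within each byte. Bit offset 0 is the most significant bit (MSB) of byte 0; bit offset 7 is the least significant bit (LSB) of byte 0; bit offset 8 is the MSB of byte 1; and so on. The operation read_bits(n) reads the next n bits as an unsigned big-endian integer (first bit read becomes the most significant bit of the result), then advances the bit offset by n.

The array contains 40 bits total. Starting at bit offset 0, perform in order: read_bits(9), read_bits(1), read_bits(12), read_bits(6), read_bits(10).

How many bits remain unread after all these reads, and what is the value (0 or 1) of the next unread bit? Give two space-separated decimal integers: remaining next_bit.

Answer: 2 1

Derivation:
Read 1: bits[0:9] width=9 -> value=326 (bin 101000110); offset now 9 = byte 1 bit 1; 31 bits remain
Read 2: bits[9:10] width=1 -> value=1 (bin 1); offset now 10 = byte 1 bit 2; 30 bits remain
Read 3: bits[10:22] width=12 -> value=432 (bin 000110110000); offset now 22 = byte 2 bit 6; 18 bits remain
Read 4: bits[22:28] width=6 -> value=55 (bin 110111); offset now 28 = byte 3 bit 4; 12 bits remain
Read 5: bits[28:38] width=10 -> value=874 (bin 1101101010); offset now 38 = byte 4 bit 6; 2 bits remain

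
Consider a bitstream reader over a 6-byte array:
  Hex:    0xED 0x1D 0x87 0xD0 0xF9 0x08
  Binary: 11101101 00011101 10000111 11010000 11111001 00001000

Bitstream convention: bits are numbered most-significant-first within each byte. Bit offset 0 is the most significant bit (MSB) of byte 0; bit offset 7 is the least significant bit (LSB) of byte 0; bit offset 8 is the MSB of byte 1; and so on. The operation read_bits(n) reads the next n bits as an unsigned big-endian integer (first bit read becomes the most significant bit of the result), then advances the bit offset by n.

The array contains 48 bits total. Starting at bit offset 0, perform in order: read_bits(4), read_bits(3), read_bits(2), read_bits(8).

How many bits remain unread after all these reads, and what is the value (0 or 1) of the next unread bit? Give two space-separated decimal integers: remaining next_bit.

Read 1: bits[0:4] width=4 -> value=14 (bin 1110); offset now 4 = byte 0 bit 4; 44 bits remain
Read 2: bits[4:7] width=3 -> value=6 (bin 110); offset now 7 = byte 0 bit 7; 41 bits remain
Read 3: bits[7:9] width=2 -> value=2 (bin 10); offset now 9 = byte 1 bit 1; 39 bits remain
Read 4: bits[9:17] width=8 -> value=59 (bin 00111011); offset now 17 = byte 2 bit 1; 31 bits remain

Answer: 31 0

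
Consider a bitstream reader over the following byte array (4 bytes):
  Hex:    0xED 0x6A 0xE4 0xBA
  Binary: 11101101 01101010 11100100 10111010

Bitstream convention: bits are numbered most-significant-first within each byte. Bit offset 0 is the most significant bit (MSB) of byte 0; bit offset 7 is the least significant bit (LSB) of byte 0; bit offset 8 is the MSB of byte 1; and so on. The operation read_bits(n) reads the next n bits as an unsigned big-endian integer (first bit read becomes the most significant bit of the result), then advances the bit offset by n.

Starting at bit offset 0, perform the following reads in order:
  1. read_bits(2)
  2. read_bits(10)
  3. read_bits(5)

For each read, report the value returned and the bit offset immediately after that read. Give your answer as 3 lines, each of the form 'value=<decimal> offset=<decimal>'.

Answer: value=3 offset=2
value=726 offset=12
value=21 offset=17

Derivation:
Read 1: bits[0:2] width=2 -> value=3 (bin 11); offset now 2 = byte 0 bit 2; 30 bits remain
Read 2: bits[2:12] width=10 -> value=726 (bin 1011010110); offset now 12 = byte 1 bit 4; 20 bits remain
Read 3: bits[12:17] width=5 -> value=21 (bin 10101); offset now 17 = byte 2 bit 1; 15 bits remain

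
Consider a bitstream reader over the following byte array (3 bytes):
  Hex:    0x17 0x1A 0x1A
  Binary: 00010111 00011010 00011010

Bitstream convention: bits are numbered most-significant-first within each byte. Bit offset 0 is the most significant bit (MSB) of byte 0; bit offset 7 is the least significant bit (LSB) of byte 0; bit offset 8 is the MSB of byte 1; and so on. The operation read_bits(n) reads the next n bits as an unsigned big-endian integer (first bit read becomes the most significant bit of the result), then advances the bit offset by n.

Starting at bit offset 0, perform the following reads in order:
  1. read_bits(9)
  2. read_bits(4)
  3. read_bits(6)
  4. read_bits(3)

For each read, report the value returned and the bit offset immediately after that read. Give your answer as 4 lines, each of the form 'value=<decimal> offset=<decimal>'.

Answer: value=46 offset=9
value=3 offset=13
value=16 offset=19
value=6 offset=22

Derivation:
Read 1: bits[0:9] width=9 -> value=46 (bin 000101110); offset now 9 = byte 1 bit 1; 15 bits remain
Read 2: bits[9:13] width=4 -> value=3 (bin 0011); offset now 13 = byte 1 bit 5; 11 bits remain
Read 3: bits[13:19] width=6 -> value=16 (bin 010000); offset now 19 = byte 2 bit 3; 5 bits remain
Read 4: bits[19:22] width=3 -> value=6 (bin 110); offset now 22 = byte 2 bit 6; 2 bits remain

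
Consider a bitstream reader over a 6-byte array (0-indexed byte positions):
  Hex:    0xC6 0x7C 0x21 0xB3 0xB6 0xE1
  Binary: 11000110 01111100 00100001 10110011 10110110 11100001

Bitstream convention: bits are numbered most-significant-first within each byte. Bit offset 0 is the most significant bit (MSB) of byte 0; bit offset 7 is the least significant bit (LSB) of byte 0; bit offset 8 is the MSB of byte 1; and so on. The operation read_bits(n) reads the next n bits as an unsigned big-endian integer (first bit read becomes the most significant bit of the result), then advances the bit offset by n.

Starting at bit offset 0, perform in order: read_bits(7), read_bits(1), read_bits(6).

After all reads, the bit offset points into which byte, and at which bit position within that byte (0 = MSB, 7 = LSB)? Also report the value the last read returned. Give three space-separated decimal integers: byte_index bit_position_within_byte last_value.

Answer: 1 6 31

Derivation:
Read 1: bits[0:7] width=7 -> value=99 (bin 1100011); offset now 7 = byte 0 bit 7; 41 bits remain
Read 2: bits[7:8] width=1 -> value=0 (bin 0); offset now 8 = byte 1 bit 0; 40 bits remain
Read 3: bits[8:14] width=6 -> value=31 (bin 011111); offset now 14 = byte 1 bit 6; 34 bits remain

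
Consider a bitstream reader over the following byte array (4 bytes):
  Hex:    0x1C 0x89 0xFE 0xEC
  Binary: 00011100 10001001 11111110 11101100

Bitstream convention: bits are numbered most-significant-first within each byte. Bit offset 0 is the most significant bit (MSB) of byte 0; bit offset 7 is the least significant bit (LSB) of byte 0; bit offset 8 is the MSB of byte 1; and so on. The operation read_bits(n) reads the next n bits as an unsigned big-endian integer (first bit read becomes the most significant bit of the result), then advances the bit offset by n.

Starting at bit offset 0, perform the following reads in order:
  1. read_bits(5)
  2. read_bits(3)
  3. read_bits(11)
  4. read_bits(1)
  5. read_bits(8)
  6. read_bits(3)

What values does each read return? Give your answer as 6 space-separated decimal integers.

Answer: 3 4 1103 1 238 6

Derivation:
Read 1: bits[0:5] width=5 -> value=3 (bin 00011); offset now 5 = byte 0 bit 5; 27 bits remain
Read 2: bits[5:8] width=3 -> value=4 (bin 100); offset now 8 = byte 1 bit 0; 24 bits remain
Read 3: bits[8:19] width=11 -> value=1103 (bin 10001001111); offset now 19 = byte 2 bit 3; 13 bits remain
Read 4: bits[19:20] width=1 -> value=1 (bin 1); offset now 20 = byte 2 bit 4; 12 bits remain
Read 5: bits[20:28] width=8 -> value=238 (bin 11101110); offset now 28 = byte 3 bit 4; 4 bits remain
Read 6: bits[28:31] width=3 -> value=6 (bin 110); offset now 31 = byte 3 bit 7; 1 bits remain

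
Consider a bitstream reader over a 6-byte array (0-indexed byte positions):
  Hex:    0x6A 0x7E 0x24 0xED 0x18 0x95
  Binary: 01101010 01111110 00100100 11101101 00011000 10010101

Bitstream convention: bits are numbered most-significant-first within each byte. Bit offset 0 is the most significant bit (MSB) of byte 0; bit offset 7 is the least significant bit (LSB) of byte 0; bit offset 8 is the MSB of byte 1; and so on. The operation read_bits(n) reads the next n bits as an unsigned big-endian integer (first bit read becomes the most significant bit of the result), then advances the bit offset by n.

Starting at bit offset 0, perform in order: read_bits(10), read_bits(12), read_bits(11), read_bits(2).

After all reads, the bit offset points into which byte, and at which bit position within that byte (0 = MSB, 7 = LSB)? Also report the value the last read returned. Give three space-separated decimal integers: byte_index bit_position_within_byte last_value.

Answer: 4 3 0

Derivation:
Read 1: bits[0:10] width=10 -> value=425 (bin 0110101001); offset now 10 = byte 1 bit 2; 38 bits remain
Read 2: bits[10:22] width=12 -> value=3977 (bin 111110001001); offset now 22 = byte 2 bit 6; 26 bits remain
Read 3: bits[22:33] width=11 -> value=474 (bin 00111011010); offset now 33 = byte 4 bit 1; 15 bits remain
Read 4: bits[33:35] width=2 -> value=0 (bin 00); offset now 35 = byte 4 bit 3; 13 bits remain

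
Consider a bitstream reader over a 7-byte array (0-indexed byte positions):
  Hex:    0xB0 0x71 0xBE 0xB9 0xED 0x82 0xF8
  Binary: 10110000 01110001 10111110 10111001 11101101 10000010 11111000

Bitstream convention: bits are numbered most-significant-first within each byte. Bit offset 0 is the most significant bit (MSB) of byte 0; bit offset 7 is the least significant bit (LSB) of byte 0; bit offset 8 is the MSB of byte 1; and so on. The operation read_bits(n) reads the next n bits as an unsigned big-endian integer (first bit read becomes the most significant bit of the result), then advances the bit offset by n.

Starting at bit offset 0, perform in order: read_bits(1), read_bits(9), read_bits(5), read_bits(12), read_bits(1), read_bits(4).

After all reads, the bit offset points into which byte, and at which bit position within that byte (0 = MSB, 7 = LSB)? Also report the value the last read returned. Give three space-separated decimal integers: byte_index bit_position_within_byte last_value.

Answer: 4 0 9

Derivation:
Read 1: bits[0:1] width=1 -> value=1 (bin 1); offset now 1 = byte 0 bit 1; 55 bits remain
Read 2: bits[1:10] width=9 -> value=193 (bin 011000001); offset now 10 = byte 1 bit 2; 46 bits remain
Read 3: bits[10:15] width=5 -> value=24 (bin 11000); offset now 15 = byte 1 bit 7; 41 bits remain
Read 4: bits[15:27] width=12 -> value=3573 (bin 110111110101); offset now 27 = byte 3 bit 3; 29 bits remain
Read 5: bits[27:28] width=1 -> value=1 (bin 1); offset now 28 = byte 3 bit 4; 28 bits remain
Read 6: bits[28:32] width=4 -> value=9 (bin 1001); offset now 32 = byte 4 bit 0; 24 bits remain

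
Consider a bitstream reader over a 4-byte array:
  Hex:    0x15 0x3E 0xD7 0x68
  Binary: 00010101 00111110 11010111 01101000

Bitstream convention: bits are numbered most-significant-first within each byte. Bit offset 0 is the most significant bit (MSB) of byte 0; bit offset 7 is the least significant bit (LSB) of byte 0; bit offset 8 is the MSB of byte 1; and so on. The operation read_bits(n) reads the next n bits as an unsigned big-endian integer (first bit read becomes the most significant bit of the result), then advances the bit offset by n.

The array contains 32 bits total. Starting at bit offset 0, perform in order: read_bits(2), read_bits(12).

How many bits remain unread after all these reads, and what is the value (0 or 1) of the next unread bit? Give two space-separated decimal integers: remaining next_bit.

Read 1: bits[0:2] width=2 -> value=0 (bin 00); offset now 2 = byte 0 bit 2; 30 bits remain
Read 2: bits[2:14] width=12 -> value=1359 (bin 010101001111); offset now 14 = byte 1 bit 6; 18 bits remain

Answer: 18 1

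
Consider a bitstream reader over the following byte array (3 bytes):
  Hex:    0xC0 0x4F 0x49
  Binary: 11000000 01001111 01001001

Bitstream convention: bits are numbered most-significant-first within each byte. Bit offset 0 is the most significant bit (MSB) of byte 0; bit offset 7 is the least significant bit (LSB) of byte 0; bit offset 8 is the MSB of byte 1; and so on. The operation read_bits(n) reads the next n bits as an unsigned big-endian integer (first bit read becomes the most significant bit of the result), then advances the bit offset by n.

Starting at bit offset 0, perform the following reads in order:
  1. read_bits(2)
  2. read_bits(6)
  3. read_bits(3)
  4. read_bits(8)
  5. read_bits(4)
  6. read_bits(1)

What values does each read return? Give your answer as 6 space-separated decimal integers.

Answer: 3 0 2 122 4 1

Derivation:
Read 1: bits[0:2] width=2 -> value=3 (bin 11); offset now 2 = byte 0 bit 2; 22 bits remain
Read 2: bits[2:8] width=6 -> value=0 (bin 000000); offset now 8 = byte 1 bit 0; 16 bits remain
Read 3: bits[8:11] width=3 -> value=2 (bin 010); offset now 11 = byte 1 bit 3; 13 bits remain
Read 4: bits[11:19] width=8 -> value=122 (bin 01111010); offset now 19 = byte 2 bit 3; 5 bits remain
Read 5: bits[19:23] width=4 -> value=4 (bin 0100); offset now 23 = byte 2 bit 7; 1 bits remain
Read 6: bits[23:24] width=1 -> value=1 (bin 1); offset now 24 = byte 3 bit 0; 0 bits remain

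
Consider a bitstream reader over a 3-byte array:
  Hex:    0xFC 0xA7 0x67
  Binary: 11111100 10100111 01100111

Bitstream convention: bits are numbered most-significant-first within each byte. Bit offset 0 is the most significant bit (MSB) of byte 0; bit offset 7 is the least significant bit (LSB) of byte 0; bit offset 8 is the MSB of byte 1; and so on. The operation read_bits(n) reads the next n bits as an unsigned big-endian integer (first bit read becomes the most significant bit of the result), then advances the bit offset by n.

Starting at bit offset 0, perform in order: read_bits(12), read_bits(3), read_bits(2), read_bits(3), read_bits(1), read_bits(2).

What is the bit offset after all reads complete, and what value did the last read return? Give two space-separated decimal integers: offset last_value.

Answer: 23 3

Derivation:
Read 1: bits[0:12] width=12 -> value=4042 (bin 111111001010); offset now 12 = byte 1 bit 4; 12 bits remain
Read 2: bits[12:15] width=3 -> value=3 (bin 011); offset now 15 = byte 1 bit 7; 9 bits remain
Read 3: bits[15:17] width=2 -> value=2 (bin 10); offset now 17 = byte 2 bit 1; 7 bits remain
Read 4: bits[17:20] width=3 -> value=6 (bin 110); offset now 20 = byte 2 bit 4; 4 bits remain
Read 5: bits[20:21] width=1 -> value=0 (bin 0); offset now 21 = byte 2 bit 5; 3 bits remain
Read 6: bits[21:23] width=2 -> value=3 (bin 11); offset now 23 = byte 2 bit 7; 1 bits remain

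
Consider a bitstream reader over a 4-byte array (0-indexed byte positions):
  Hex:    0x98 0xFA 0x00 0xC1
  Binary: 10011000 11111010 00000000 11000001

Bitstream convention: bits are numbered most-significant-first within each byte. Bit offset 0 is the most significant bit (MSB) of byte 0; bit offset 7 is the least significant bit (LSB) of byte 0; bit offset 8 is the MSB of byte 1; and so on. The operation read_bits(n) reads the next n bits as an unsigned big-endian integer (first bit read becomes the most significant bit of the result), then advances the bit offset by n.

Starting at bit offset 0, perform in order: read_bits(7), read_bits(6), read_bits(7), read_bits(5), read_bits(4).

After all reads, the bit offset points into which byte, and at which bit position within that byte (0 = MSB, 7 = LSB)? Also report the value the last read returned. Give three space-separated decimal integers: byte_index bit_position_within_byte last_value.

Read 1: bits[0:7] width=7 -> value=76 (bin 1001100); offset now 7 = byte 0 bit 7; 25 bits remain
Read 2: bits[7:13] width=6 -> value=31 (bin 011111); offset now 13 = byte 1 bit 5; 19 bits remain
Read 3: bits[13:20] width=7 -> value=32 (bin 0100000); offset now 20 = byte 2 bit 4; 12 bits remain
Read 4: bits[20:25] width=5 -> value=1 (bin 00001); offset now 25 = byte 3 bit 1; 7 bits remain
Read 5: bits[25:29] width=4 -> value=8 (bin 1000); offset now 29 = byte 3 bit 5; 3 bits remain

Answer: 3 5 8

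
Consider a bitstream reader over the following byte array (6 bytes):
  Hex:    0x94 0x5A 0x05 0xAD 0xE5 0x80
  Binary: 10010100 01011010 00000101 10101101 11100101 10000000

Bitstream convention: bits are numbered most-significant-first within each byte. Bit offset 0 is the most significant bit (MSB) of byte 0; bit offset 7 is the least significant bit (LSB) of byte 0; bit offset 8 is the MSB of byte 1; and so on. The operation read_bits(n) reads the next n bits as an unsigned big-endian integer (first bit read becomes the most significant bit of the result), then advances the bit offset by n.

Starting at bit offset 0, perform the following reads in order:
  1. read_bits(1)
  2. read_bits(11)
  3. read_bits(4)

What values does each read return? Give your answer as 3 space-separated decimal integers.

Answer: 1 325 10

Derivation:
Read 1: bits[0:1] width=1 -> value=1 (bin 1); offset now 1 = byte 0 bit 1; 47 bits remain
Read 2: bits[1:12] width=11 -> value=325 (bin 00101000101); offset now 12 = byte 1 bit 4; 36 bits remain
Read 3: bits[12:16] width=4 -> value=10 (bin 1010); offset now 16 = byte 2 bit 0; 32 bits remain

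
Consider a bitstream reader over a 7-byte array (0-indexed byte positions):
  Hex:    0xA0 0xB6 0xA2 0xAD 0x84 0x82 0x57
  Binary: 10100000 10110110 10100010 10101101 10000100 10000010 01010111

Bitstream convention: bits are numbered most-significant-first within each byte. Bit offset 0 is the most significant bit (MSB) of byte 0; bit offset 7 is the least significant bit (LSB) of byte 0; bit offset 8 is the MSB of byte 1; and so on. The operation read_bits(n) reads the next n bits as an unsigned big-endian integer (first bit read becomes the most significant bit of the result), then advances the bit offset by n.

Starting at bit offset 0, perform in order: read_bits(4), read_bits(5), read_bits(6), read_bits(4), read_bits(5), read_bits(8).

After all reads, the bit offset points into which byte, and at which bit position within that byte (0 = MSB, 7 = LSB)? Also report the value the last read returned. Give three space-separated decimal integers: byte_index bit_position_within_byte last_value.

Read 1: bits[0:4] width=4 -> value=10 (bin 1010); offset now 4 = byte 0 bit 4; 52 bits remain
Read 2: bits[4:9] width=5 -> value=1 (bin 00001); offset now 9 = byte 1 bit 1; 47 bits remain
Read 3: bits[9:15] width=6 -> value=27 (bin 011011); offset now 15 = byte 1 bit 7; 41 bits remain
Read 4: bits[15:19] width=4 -> value=5 (bin 0101); offset now 19 = byte 2 bit 3; 37 bits remain
Read 5: bits[19:24] width=5 -> value=2 (bin 00010); offset now 24 = byte 3 bit 0; 32 bits remain
Read 6: bits[24:32] width=8 -> value=173 (bin 10101101); offset now 32 = byte 4 bit 0; 24 bits remain

Answer: 4 0 173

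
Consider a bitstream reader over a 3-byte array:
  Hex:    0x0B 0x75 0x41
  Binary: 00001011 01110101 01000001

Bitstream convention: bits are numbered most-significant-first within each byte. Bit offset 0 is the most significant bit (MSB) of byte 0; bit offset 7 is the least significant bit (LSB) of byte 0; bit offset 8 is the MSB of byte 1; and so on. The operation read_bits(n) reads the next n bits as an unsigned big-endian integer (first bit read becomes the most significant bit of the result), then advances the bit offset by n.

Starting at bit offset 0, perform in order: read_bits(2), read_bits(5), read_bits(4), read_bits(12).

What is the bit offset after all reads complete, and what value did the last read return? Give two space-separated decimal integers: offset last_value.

Read 1: bits[0:2] width=2 -> value=0 (bin 00); offset now 2 = byte 0 bit 2; 22 bits remain
Read 2: bits[2:7] width=5 -> value=5 (bin 00101); offset now 7 = byte 0 bit 7; 17 bits remain
Read 3: bits[7:11] width=4 -> value=11 (bin 1011); offset now 11 = byte 1 bit 3; 13 bits remain
Read 4: bits[11:23] width=12 -> value=2720 (bin 101010100000); offset now 23 = byte 2 bit 7; 1 bits remain

Answer: 23 2720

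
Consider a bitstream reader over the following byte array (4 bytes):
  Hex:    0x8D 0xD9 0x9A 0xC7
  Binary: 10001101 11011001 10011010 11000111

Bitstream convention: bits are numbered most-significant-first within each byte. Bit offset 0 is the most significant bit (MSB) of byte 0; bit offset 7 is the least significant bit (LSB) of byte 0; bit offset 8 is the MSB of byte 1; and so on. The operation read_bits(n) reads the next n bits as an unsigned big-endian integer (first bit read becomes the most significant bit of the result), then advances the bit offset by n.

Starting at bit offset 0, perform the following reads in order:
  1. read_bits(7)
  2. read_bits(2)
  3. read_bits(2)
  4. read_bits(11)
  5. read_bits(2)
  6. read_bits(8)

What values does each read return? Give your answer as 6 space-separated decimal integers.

Answer: 70 3 2 1638 2 199

Derivation:
Read 1: bits[0:7] width=7 -> value=70 (bin 1000110); offset now 7 = byte 0 bit 7; 25 bits remain
Read 2: bits[7:9] width=2 -> value=3 (bin 11); offset now 9 = byte 1 bit 1; 23 bits remain
Read 3: bits[9:11] width=2 -> value=2 (bin 10); offset now 11 = byte 1 bit 3; 21 bits remain
Read 4: bits[11:22] width=11 -> value=1638 (bin 11001100110); offset now 22 = byte 2 bit 6; 10 bits remain
Read 5: bits[22:24] width=2 -> value=2 (bin 10); offset now 24 = byte 3 bit 0; 8 bits remain
Read 6: bits[24:32] width=8 -> value=199 (bin 11000111); offset now 32 = byte 4 bit 0; 0 bits remain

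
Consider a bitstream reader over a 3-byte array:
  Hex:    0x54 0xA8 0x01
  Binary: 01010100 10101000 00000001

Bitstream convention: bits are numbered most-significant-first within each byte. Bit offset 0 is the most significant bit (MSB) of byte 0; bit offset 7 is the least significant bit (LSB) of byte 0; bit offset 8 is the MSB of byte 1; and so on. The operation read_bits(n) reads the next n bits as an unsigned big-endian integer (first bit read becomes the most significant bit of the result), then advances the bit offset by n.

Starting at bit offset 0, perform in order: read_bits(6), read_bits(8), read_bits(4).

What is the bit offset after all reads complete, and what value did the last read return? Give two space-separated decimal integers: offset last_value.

Answer: 18 0

Derivation:
Read 1: bits[0:6] width=6 -> value=21 (bin 010101); offset now 6 = byte 0 bit 6; 18 bits remain
Read 2: bits[6:14] width=8 -> value=42 (bin 00101010); offset now 14 = byte 1 bit 6; 10 bits remain
Read 3: bits[14:18] width=4 -> value=0 (bin 0000); offset now 18 = byte 2 bit 2; 6 bits remain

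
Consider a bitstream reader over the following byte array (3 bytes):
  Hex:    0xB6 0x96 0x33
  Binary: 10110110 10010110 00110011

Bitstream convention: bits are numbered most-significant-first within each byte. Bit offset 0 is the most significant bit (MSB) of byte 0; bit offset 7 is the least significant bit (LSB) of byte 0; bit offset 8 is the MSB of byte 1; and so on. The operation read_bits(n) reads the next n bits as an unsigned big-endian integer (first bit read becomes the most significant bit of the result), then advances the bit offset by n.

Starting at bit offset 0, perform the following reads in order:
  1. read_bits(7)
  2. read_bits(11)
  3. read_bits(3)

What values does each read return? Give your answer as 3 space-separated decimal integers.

Answer: 91 600 6

Derivation:
Read 1: bits[0:7] width=7 -> value=91 (bin 1011011); offset now 7 = byte 0 bit 7; 17 bits remain
Read 2: bits[7:18] width=11 -> value=600 (bin 01001011000); offset now 18 = byte 2 bit 2; 6 bits remain
Read 3: bits[18:21] width=3 -> value=6 (bin 110); offset now 21 = byte 2 bit 5; 3 bits remain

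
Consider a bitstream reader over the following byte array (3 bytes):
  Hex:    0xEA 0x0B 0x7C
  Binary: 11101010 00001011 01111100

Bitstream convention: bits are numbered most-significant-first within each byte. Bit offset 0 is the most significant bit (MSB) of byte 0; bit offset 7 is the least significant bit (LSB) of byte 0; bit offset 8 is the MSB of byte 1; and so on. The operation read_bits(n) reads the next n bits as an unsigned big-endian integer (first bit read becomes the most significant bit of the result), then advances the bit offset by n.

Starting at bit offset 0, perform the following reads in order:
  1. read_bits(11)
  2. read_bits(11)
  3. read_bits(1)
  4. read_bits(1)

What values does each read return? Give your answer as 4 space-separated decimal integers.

Read 1: bits[0:11] width=11 -> value=1872 (bin 11101010000); offset now 11 = byte 1 bit 3; 13 bits remain
Read 2: bits[11:22] width=11 -> value=735 (bin 01011011111); offset now 22 = byte 2 bit 6; 2 bits remain
Read 3: bits[22:23] width=1 -> value=0 (bin 0); offset now 23 = byte 2 bit 7; 1 bits remain
Read 4: bits[23:24] width=1 -> value=0 (bin 0); offset now 24 = byte 3 bit 0; 0 bits remain

Answer: 1872 735 0 0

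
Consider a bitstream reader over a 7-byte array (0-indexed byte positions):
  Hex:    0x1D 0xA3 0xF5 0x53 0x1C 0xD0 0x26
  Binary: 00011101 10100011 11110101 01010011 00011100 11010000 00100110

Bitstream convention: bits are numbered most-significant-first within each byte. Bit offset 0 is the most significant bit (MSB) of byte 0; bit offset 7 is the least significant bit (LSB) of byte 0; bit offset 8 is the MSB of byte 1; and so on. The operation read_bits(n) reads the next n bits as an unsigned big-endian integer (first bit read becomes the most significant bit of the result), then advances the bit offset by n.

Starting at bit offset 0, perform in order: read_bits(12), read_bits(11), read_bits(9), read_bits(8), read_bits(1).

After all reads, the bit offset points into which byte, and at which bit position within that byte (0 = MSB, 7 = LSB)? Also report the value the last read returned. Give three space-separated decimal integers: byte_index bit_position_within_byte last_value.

Read 1: bits[0:12] width=12 -> value=474 (bin 000111011010); offset now 12 = byte 1 bit 4; 44 bits remain
Read 2: bits[12:23] width=11 -> value=506 (bin 00111111010); offset now 23 = byte 2 bit 7; 33 bits remain
Read 3: bits[23:32] width=9 -> value=339 (bin 101010011); offset now 32 = byte 4 bit 0; 24 bits remain
Read 4: bits[32:40] width=8 -> value=28 (bin 00011100); offset now 40 = byte 5 bit 0; 16 bits remain
Read 5: bits[40:41] width=1 -> value=1 (bin 1); offset now 41 = byte 5 bit 1; 15 bits remain

Answer: 5 1 1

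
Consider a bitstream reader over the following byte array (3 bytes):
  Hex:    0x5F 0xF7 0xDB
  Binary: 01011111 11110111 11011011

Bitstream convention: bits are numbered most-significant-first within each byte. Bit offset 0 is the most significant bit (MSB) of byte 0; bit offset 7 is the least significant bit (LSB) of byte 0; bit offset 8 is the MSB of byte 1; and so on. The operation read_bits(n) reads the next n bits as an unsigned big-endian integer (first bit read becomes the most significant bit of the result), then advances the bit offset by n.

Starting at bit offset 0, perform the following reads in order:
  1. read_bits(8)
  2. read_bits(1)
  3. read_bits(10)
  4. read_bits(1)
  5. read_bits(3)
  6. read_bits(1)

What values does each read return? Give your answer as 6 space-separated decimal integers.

Answer: 95 1 958 1 5 1

Derivation:
Read 1: bits[0:8] width=8 -> value=95 (bin 01011111); offset now 8 = byte 1 bit 0; 16 bits remain
Read 2: bits[8:9] width=1 -> value=1 (bin 1); offset now 9 = byte 1 bit 1; 15 bits remain
Read 3: bits[9:19] width=10 -> value=958 (bin 1110111110); offset now 19 = byte 2 bit 3; 5 bits remain
Read 4: bits[19:20] width=1 -> value=1 (bin 1); offset now 20 = byte 2 bit 4; 4 bits remain
Read 5: bits[20:23] width=3 -> value=5 (bin 101); offset now 23 = byte 2 bit 7; 1 bits remain
Read 6: bits[23:24] width=1 -> value=1 (bin 1); offset now 24 = byte 3 bit 0; 0 bits remain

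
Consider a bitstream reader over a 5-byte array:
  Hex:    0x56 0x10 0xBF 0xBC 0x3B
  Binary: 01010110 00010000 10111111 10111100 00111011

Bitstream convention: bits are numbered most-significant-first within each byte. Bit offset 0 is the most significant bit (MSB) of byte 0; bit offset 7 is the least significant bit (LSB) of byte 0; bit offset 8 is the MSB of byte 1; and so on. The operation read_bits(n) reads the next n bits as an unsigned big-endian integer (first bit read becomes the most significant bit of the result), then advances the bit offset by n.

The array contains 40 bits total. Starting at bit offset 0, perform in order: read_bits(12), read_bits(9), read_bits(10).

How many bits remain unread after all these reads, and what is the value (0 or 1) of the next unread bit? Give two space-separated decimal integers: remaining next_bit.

Answer: 9 0

Derivation:
Read 1: bits[0:12] width=12 -> value=1377 (bin 010101100001); offset now 12 = byte 1 bit 4; 28 bits remain
Read 2: bits[12:21] width=9 -> value=23 (bin 000010111); offset now 21 = byte 2 bit 5; 19 bits remain
Read 3: bits[21:31] width=10 -> value=990 (bin 1111011110); offset now 31 = byte 3 bit 7; 9 bits remain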